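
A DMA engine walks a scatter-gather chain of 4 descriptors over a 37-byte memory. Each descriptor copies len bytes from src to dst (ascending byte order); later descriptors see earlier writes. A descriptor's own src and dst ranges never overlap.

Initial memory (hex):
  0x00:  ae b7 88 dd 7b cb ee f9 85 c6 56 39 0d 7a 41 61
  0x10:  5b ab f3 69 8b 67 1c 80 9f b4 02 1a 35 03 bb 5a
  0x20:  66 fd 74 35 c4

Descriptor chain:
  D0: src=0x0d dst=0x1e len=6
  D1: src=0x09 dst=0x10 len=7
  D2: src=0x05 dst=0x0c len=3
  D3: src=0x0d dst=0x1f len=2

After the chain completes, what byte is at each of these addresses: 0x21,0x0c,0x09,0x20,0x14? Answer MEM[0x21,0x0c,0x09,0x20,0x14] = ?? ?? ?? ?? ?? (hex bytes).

MEM[0x21,0x0c,0x09,0x20,0x14] = 5b cb c6 f9 7a

[0] 0x0d->0x1e len=6 : 7a 41 61 5b ab f3
[1] 0x09->0x10 len=7 : c6 56 39 0d 7a 41 61
[2] 0x05->0x0c len=3 : cb ee f9
[3] 0x0d->0x1f len=2 : ee f9
query mem[0x21]=0x5b, mem[0x0c]=0xcb, mem[0x09]=0xc6, mem[0x20]=0xf9, mem[0x14]=0x7a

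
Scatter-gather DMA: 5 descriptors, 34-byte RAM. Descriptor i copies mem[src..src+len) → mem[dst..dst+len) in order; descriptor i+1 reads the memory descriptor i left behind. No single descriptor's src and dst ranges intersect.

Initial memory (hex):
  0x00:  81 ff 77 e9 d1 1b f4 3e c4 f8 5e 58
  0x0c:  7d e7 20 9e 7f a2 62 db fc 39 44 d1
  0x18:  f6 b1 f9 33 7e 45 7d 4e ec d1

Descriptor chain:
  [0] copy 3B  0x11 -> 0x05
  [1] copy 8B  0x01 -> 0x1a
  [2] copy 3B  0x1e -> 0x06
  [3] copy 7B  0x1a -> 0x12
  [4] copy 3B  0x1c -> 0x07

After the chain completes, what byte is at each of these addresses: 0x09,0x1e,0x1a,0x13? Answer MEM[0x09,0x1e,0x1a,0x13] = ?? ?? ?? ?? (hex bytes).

  after D0: wrote 3B at 0x05 = a262db
  after D1: wrote 8B at 0x1a = ff77e9d1a262dbc4
  after D2: wrote 3B at 0x06 = a262db
  after D3: wrote 7B at 0x12 = ff77e9d1a262db
  after D4: wrote 3B at 0x07 = e9d1a2
query mem[0x09]=0xa2, mem[0x1e]=0xa2, mem[0x1a]=0xff, mem[0x13]=0x77

MEM[0x09,0x1e,0x1a,0x13] = a2 a2 ff 77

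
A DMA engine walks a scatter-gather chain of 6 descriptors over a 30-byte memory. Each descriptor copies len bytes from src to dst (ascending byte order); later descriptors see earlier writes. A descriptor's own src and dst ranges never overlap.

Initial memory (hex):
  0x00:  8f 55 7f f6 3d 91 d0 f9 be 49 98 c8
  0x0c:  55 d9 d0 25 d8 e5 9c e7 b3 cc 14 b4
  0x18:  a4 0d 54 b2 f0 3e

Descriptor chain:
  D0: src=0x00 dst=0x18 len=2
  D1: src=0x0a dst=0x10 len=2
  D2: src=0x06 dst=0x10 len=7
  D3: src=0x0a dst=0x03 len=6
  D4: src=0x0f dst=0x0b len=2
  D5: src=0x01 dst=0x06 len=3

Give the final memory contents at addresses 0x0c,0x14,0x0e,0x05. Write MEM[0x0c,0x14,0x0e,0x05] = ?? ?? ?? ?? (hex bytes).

  after D0: wrote 2B at 0x18 = 8f55
  after D1: wrote 2B at 0x10 = 98c8
  after D2: wrote 7B at 0x10 = d0f9be4998c855
  after D3: wrote 6B at 0x03 = 98c855d9d025
  after D4: wrote 2B at 0x0b = 25d0
  after D5: wrote 3B at 0x06 = 557f98
query mem[0x0c]=0xd0, mem[0x14]=0x98, mem[0x0e]=0xd0, mem[0x05]=0x55

MEM[0x0c,0x14,0x0e,0x05] = d0 98 d0 55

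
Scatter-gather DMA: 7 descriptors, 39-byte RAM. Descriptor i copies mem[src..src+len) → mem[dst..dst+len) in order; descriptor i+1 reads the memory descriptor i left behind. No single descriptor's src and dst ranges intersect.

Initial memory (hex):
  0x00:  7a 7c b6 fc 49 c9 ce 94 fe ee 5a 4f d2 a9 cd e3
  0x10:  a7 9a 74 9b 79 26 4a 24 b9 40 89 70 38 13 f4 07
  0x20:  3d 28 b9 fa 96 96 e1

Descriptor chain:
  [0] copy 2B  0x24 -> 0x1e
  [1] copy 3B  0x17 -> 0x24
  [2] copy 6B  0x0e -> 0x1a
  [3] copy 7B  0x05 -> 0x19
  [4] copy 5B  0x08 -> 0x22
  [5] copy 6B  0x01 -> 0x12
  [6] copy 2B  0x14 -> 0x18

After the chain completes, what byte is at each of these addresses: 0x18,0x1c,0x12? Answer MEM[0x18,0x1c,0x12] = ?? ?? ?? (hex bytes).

MEM[0x18,0x1c,0x12] = fc fe 7c

D0: mem[0x1e..0x1f] <- [96 96]
D1: mem[0x24..0x26] <- [24 b9 40]
D2: mem[0x1a..0x1f] <- [cd e3 a7 9a 74 9b]
D3: mem[0x19..0x1f] <- [c9 ce 94 fe ee 5a 4f]
D4: mem[0x22..0x26] <- [fe ee 5a 4f d2]
D5: mem[0x12..0x17] <- [7c b6 fc 49 c9 ce]
D6: mem[0x18..0x19] <- [fc 49]
query mem[0x18]=0xfc, mem[0x1c]=0xfe, mem[0x12]=0x7c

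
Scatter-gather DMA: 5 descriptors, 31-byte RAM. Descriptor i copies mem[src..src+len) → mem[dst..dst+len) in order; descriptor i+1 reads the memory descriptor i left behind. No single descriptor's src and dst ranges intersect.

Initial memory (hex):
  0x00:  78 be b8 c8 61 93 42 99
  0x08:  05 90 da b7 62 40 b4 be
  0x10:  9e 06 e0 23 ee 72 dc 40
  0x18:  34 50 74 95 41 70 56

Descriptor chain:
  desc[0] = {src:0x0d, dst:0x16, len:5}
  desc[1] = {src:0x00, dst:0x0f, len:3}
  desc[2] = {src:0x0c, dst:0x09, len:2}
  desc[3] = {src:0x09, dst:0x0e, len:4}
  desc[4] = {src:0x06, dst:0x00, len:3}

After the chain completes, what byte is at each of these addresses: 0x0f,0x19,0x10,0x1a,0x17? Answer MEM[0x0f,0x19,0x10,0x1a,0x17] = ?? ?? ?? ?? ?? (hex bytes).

MEM[0x0f,0x19,0x10,0x1a,0x17] = 40 9e b7 06 b4

#0 dst[0x16+5] := {0x40,0xb4,0xbe,0x9e,0x06}
#1 dst[0x0f+3] := {0x78,0xbe,0xb8}
#2 dst[0x09+2] := {0x62,0x40}
#3 dst[0x0e+4] := {0x62,0x40,0xb7,0x62}
#4 dst[0x00+3] := {0x42,0x99,0x05}
query mem[0x0f]=0x40, mem[0x19]=0x9e, mem[0x10]=0xb7, mem[0x1a]=0x06, mem[0x17]=0xb4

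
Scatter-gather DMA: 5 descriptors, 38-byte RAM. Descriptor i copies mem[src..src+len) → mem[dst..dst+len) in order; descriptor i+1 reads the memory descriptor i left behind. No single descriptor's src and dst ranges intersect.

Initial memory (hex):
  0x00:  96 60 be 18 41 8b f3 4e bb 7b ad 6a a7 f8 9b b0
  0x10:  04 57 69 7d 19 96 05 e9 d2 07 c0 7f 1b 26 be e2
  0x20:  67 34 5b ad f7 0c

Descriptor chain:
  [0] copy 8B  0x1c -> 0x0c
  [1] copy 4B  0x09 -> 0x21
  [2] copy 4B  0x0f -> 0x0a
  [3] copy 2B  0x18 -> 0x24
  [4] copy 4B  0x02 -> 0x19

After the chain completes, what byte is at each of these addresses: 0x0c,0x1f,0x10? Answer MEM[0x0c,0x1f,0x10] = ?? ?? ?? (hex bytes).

[0] 0x1c->0x0c len=8 : 1b 26 be e2 67 34 5b ad
[1] 0x09->0x21 len=4 : 7b ad 6a 1b
[2] 0x0f->0x0a len=4 : e2 67 34 5b
[3] 0x18->0x24 len=2 : d2 07
[4] 0x02->0x19 len=4 : be 18 41 8b
query mem[0x0c]=0x34, mem[0x1f]=0xe2, mem[0x10]=0x67

MEM[0x0c,0x1f,0x10] = 34 e2 67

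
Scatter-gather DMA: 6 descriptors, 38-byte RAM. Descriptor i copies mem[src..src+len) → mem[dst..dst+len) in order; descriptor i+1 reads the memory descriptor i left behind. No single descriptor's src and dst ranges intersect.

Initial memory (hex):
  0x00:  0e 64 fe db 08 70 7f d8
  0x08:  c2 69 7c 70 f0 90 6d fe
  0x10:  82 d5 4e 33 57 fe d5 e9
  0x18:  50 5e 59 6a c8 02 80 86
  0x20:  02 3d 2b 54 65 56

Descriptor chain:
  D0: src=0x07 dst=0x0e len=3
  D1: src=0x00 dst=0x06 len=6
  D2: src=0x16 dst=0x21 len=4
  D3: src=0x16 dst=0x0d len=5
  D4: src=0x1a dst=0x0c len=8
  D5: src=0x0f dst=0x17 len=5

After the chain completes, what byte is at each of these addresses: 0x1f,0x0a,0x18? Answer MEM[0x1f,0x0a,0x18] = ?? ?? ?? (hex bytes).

MEM[0x1f,0x0a,0x18] = 86 08 80

  after D0: wrote 3B at 0x0e = d8c269
  after D1: wrote 6B at 0x06 = 0e64fedb0870
  after D2: wrote 4B at 0x21 = d5e9505e
  after D3: wrote 5B at 0x0d = d5e9505e59
  after D4: wrote 8B at 0x0c = 596ac802808602d5
  after D5: wrote 5B at 0x17 = 02808602d5
query mem[0x1f]=0x86, mem[0x0a]=0x08, mem[0x18]=0x80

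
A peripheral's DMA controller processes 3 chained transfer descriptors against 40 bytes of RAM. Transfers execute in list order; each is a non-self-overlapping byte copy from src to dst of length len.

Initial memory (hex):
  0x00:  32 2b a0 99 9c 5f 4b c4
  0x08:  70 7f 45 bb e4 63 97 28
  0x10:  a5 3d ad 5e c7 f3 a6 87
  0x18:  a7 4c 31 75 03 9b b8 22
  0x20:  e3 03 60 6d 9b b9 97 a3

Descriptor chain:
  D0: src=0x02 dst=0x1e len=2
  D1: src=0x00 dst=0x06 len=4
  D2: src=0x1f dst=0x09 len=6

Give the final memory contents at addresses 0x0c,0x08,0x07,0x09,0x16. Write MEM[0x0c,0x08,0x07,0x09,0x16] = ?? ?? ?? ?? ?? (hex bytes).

MEM[0x0c,0x08,0x07,0x09,0x16] = 60 a0 2b 99 a6

#0 dst[0x1e+2] := {0xa0,0x99}
#1 dst[0x06+4] := {0x32,0x2b,0xa0,0x99}
#2 dst[0x09+6] := {0x99,0xe3,0x03,0x60,0x6d,0x9b}
query mem[0x0c]=0x60, mem[0x08]=0xa0, mem[0x07]=0x2b, mem[0x09]=0x99, mem[0x16]=0xa6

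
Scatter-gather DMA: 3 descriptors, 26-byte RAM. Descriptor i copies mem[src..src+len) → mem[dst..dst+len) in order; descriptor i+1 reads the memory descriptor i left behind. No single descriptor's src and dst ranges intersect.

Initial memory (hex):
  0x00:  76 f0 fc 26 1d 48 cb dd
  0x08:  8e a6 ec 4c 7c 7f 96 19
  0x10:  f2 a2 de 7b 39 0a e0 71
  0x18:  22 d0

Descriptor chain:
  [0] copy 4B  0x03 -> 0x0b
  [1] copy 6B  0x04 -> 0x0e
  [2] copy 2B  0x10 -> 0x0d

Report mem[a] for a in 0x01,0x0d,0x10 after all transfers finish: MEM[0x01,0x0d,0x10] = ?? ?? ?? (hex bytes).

MEM[0x01,0x0d,0x10] = f0 cb cb

  after D0: wrote 4B at 0x0b = 261d48cb
  after D1: wrote 6B at 0x0e = 1d48cbdd8ea6
  after D2: wrote 2B at 0x0d = cbdd
query mem[0x01]=0xf0, mem[0x0d]=0xcb, mem[0x10]=0xcb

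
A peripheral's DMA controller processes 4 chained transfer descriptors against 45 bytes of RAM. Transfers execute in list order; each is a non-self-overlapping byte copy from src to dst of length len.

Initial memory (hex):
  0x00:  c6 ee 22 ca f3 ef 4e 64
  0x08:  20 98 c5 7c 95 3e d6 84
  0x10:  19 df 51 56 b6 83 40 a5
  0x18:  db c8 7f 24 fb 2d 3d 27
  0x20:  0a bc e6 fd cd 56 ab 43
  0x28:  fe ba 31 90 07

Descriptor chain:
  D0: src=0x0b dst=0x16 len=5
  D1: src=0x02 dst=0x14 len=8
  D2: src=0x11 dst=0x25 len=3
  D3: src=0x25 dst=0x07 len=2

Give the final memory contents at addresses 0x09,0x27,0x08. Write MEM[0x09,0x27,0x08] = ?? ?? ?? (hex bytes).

MEM[0x09,0x27,0x08] = 98 56 51

#0 dst[0x16+5] := {0x7c,0x95,0x3e,0xd6,0x84}
#1 dst[0x14+8] := {0x22,0xca,0xf3,0xef,0x4e,0x64,0x20,0x98}
#2 dst[0x25+3] := {0xdf,0x51,0x56}
#3 dst[0x07+2] := {0xdf,0x51}
query mem[0x09]=0x98, mem[0x27]=0x56, mem[0x08]=0x51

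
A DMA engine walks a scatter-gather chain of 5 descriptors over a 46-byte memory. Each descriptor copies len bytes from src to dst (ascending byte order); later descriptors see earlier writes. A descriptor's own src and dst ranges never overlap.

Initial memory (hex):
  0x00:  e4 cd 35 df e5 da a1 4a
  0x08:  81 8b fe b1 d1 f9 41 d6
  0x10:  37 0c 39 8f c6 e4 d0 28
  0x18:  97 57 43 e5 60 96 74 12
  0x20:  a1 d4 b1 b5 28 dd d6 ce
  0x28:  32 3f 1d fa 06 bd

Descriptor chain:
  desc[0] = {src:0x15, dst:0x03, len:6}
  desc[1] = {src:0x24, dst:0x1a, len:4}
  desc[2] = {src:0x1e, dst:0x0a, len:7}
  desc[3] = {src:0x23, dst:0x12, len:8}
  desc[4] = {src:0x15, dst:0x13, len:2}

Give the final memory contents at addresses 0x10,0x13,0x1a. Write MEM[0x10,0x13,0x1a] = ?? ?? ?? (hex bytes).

MEM[0x10,0x13,0x1a] = 28 d6 28

D0: mem[0x03..0x08] <- [e4 d0 28 97 57 43]
D1: mem[0x1a..0x1d] <- [28 dd d6 ce]
D2: mem[0x0a..0x10] <- [74 12 a1 d4 b1 b5 28]
D3: mem[0x12..0x19] <- [b5 28 dd d6 ce 32 3f 1d]
D4: mem[0x13..0x14] <- [d6 ce]
query mem[0x10]=0x28, mem[0x13]=0xd6, mem[0x1a]=0x28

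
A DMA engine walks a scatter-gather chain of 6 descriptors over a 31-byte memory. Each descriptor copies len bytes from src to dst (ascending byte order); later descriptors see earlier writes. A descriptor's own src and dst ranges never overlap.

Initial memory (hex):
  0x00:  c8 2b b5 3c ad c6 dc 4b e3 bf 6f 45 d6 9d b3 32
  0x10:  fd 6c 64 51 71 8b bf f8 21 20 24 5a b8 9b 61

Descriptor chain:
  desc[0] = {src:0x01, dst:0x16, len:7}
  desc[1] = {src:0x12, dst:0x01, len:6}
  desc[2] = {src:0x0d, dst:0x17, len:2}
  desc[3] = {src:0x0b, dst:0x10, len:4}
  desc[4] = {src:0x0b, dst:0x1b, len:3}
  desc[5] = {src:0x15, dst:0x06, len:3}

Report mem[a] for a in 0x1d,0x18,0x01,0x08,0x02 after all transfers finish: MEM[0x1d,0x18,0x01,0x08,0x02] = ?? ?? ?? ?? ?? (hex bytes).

MEM[0x1d,0x18,0x01,0x08,0x02] = 9d b3 64 9d 51

[0] 0x01->0x16 len=7 : 2b b5 3c ad c6 dc 4b
[1] 0x12->0x01 len=6 : 64 51 71 8b 2b b5
[2] 0x0d->0x17 len=2 : 9d b3
[3] 0x0b->0x10 len=4 : 45 d6 9d b3
[4] 0x0b->0x1b len=3 : 45 d6 9d
[5] 0x15->0x06 len=3 : 8b 2b 9d
query mem[0x1d]=0x9d, mem[0x18]=0xb3, mem[0x01]=0x64, mem[0x08]=0x9d, mem[0x02]=0x51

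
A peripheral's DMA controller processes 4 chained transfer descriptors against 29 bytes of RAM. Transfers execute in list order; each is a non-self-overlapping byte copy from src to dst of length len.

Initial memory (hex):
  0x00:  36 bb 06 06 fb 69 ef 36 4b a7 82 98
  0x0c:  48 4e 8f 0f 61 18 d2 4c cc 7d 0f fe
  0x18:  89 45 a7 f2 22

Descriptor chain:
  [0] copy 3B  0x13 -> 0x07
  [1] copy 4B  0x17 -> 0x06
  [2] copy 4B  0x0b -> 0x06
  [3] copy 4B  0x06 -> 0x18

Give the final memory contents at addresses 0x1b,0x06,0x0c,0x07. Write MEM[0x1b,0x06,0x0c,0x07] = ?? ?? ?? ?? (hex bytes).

MEM[0x1b,0x06,0x0c,0x07] = 8f 98 48 48

  after D0: wrote 3B at 0x07 = 4ccc7d
  after D1: wrote 4B at 0x06 = fe8945a7
  after D2: wrote 4B at 0x06 = 98484e8f
  after D3: wrote 4B at 0x18 = 98484e8f
query mem[0x1b]=0x8f, mem[0x06]=0x98, mem[0x0c]=0x48, mem[0x07]=0x48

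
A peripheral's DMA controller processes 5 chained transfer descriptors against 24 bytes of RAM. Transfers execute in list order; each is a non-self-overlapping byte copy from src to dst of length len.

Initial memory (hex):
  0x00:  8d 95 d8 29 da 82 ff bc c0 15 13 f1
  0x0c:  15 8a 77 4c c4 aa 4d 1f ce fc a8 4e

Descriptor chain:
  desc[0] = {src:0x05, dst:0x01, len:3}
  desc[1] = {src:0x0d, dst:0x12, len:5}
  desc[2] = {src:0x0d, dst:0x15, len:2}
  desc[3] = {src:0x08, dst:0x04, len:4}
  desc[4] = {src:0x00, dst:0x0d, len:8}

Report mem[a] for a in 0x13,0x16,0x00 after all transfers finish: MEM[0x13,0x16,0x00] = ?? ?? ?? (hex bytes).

[0] 0x05->0x01 len=3 : 82 ff bc
[1] 0x0d->0x12 len=5 : 8a 77 4c c4 aa
[2] 0x0d->0x15 len=2 : 8a 77
[3] 0x08->0x04 len=4 : c0 15 13 f1
[4] 0x00->0x0d len=8 : 8d 82 ff bc c0 15 13 f1
query mem[0x13]=0x13, mem[0x16]=0x77, mem[0x00]=0x8d

MEM[0x13,0x16,0x00] = 13 77 8d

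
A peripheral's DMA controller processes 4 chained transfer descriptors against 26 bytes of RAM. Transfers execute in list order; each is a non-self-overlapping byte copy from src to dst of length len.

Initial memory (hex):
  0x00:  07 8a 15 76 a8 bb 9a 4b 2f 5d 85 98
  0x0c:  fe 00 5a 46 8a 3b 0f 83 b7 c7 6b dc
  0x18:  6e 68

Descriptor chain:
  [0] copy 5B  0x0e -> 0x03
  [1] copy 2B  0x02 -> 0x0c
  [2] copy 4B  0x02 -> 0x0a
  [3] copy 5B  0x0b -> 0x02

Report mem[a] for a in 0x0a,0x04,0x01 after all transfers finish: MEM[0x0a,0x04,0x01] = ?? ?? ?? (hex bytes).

D0: mem[0x03..0x07] <- [5a 46 8a 3b 0f]
D1: mem[0x0c..0x0d] <- [15 5a]
D2: mem[0x0a..0x0d] <- [15 5a 46 8a]
D3: mem[0x02..0x06] <- [5a 46 8a 5a 46]
query mem[0x0a]=0x15, mem[0x04]=0x8a, mem[0x01]=0x8a

MEM[0x0a,0x04,0x01] = 15 8a 8a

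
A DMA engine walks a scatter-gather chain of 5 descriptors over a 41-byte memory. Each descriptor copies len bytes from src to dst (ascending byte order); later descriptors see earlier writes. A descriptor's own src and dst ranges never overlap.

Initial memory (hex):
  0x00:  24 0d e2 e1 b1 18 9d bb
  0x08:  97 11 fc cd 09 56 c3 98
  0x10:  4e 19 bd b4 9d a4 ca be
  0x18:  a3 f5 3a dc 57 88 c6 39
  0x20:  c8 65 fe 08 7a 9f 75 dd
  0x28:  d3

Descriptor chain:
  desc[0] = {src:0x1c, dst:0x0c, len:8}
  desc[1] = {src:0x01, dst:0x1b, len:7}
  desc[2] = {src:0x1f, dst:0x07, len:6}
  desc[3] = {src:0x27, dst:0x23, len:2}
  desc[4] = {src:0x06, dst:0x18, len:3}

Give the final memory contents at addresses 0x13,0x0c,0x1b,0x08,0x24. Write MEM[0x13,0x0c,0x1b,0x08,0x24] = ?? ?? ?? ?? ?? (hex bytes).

MEM[0x13,0x0c,0x1b,0x08,0x24] = 08 7a 0d 9d d3

[0] 0x1c->0x0c len=8 : 57 88 c6 39 c8 65 fe 08
[1] 0x01->0x1b len=7 : 0d e2 e1 b1 18 9d bb
[2] 0x1f->0x07 len=6 : 18 9d bb fe 08 7a
[3] 0x27->0x23 len=2 : dd d3
[4] 0x06->0x18 len=3 : 9d 18 9d
query mem[0x13]=0x08, mem[0x0c]=0x7a, mem[0x1b]=0x0d, mem[0x08]=0x9d, mem[0x24]=0xd3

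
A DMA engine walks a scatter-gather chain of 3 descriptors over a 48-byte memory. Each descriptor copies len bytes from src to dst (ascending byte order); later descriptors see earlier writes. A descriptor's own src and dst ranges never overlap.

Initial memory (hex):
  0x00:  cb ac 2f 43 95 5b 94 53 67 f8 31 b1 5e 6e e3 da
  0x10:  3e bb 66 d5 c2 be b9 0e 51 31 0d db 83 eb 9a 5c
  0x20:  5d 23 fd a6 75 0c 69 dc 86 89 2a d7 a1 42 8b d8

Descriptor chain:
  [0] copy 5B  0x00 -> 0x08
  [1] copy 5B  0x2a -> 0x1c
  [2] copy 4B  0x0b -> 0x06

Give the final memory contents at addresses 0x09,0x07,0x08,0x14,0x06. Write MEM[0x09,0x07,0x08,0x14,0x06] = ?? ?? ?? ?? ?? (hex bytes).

MEM[0x09,0x07,0x08,0x14,0x06] = e3 95 6e c2 43

#0 dst[0x08+5] := {0xcb,0xac,0x2f,0x43,0x95}
#1 dst[0x1c+5] := {0x2a,0xd7,0xa1,0x42,0x8b}
#2 dst[0x06+4] := {0x43,0x95,0x6e,0xe3}
query mem[0x09]=0xe3, mem[0x07]=0x95, mem[0x08]=0x6e, mem[0x14]=0xc2, mem[0x06]=0x43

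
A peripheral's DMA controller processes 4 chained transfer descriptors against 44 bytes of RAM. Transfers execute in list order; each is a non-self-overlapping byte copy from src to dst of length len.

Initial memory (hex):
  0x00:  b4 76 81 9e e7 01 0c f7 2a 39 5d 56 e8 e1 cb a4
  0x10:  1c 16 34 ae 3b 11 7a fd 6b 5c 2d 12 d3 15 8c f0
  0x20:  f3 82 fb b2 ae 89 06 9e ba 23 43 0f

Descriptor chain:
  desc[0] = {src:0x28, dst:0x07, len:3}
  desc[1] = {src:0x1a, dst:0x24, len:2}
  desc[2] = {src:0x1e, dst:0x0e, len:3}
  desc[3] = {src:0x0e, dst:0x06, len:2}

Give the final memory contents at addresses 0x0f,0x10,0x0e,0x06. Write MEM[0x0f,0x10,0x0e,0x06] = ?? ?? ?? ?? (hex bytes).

D0: mem[0x07..0x09] <- [ba 23 43]
D1: mem[0x24..0x25] <- [2d 12]
D2: mem[0x0e..0x10] <- [8c f0 f3]
D3: mem[0x06..0x07] <- [8c f0]
query mem[0x0f]=0xf0, mem[0x10]=0xf3, mem[0x0e]=0x8c, mem[0x06]=0x8c

MEM[0x0f,0x10,0x0e,0x06] = f0 f3 8c 8c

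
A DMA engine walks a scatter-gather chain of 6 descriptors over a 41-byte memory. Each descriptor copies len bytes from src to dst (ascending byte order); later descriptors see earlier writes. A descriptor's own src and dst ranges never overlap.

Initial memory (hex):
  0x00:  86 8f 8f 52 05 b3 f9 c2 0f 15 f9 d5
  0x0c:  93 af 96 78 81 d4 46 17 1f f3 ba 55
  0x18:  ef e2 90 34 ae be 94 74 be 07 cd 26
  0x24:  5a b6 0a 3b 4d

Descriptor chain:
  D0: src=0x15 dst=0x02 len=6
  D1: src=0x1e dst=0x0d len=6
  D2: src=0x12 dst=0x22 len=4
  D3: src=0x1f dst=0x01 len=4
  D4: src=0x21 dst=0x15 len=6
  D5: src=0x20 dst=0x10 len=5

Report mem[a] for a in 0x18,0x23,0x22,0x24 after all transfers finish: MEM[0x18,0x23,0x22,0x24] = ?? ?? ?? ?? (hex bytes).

MEM[0x18,0x23,0x22,0x24] = 1f 17 26 1f

#0 dst[0x02+6] := {0xf3,0xba,0x55,0xef,0xe2,0x90}
#1 dst[0x0d+6] := {0x94,0x74,0xbe,0x07,0xcd,0x26}
#2 dst[0x22+4] := {0x26,0x17,0x1f,0xf3}
#3 dst[0x01+4] := {0x74,0xbe,0x07,0x26}
#4 dst[0x15+6] := {0x07,0x26,0x17,0x1f,0xf3,0x0a}
#5 dst[0x10+5] := {0xbe,0x07,0x26,0x17,0x1f}
query mem[0x18]=0x1f, mem[0x23]=0x17, mem[0x22]=0x26, mem[0x24]=0x1f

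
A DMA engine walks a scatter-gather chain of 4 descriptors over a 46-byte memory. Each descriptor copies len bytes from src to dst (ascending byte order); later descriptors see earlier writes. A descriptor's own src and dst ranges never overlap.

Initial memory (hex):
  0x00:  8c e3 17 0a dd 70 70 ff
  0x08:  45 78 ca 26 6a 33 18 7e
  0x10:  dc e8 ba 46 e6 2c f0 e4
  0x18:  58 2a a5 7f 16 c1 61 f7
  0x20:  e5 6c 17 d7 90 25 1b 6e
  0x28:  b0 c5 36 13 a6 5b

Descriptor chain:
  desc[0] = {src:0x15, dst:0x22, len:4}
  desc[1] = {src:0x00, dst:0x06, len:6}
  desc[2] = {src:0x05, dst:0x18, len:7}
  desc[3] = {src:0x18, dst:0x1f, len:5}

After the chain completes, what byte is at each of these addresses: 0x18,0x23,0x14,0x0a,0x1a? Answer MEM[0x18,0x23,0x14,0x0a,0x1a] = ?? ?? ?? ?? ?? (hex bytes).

D0: mem[0x22..0x25] <- [2c f0 e4 58]
D1: mem[0x06..0x0b] <- [8c e3 17 0a dd 70]
D2: mem[0x18..0x1e] <- [70 8c e3 17 0a dd 70]
D3: mem[0x1f..0x23] <- [70 8c e3 17 0a]
query mem[0x18]=0x70, mem[0x23]=0x0a, mem[0x14]=0xe6, mem[0x0a]=0xdd, mem[0x1a]=0xe3

MEM[0x18,0x23,0x14,0x0a,0x1a] = 70 0a e6 dd e3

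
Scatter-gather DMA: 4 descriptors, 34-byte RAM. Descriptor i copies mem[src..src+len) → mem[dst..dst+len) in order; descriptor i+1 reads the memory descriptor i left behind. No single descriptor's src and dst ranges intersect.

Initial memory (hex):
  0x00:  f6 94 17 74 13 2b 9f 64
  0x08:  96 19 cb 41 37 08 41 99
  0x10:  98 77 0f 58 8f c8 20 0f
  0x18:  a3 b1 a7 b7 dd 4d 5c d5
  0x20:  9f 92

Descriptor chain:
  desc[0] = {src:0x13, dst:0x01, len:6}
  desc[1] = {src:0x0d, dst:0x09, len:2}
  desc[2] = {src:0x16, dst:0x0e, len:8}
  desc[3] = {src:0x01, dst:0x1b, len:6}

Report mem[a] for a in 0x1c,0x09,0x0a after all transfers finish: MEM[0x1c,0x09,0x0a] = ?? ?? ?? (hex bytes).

MEM[0x1c,0x09,0x0a] = 8f 08 41

  after D0: wrote 6B at 0x01 = 588fc8200fa3
  after D1: wrote 2B at 0x09 = 0841
  after D2: wrote 8B at 0x0e = 200fa3b1a7b7dd4d
  after D3: wrote 6B at 0x1b = 588fc8200fa3
query mem[0x1c]=0x8f, mem[0x09]=0x08, mem[0x0a]=0x41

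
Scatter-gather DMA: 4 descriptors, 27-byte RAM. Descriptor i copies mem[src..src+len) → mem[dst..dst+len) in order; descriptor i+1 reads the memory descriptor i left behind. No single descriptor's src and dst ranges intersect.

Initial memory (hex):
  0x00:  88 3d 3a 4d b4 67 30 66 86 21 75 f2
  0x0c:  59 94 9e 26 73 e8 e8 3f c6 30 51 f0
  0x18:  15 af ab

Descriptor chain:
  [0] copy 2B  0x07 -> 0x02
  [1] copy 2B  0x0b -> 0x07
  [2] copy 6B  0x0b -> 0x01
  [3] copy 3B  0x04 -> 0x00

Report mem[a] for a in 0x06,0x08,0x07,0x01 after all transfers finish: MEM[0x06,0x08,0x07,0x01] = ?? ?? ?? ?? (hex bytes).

D0: mem[0x02..0x03] <- [66 86]
D1: mem[0x07..0x08] <- [f2 59]
D2: mem[0x01..0x06] <- [f2 59 94 9e 26 73]
D3: mem[0x00..0x02] <- [9e 26 73]
query mem[0x06]=0x73, mem[0x08]=0x59, mem[0x07]=0xf2, mem[0x01]=0x26

MEM[0x06,0x08,0x07,0x01] = 73 59 f2 26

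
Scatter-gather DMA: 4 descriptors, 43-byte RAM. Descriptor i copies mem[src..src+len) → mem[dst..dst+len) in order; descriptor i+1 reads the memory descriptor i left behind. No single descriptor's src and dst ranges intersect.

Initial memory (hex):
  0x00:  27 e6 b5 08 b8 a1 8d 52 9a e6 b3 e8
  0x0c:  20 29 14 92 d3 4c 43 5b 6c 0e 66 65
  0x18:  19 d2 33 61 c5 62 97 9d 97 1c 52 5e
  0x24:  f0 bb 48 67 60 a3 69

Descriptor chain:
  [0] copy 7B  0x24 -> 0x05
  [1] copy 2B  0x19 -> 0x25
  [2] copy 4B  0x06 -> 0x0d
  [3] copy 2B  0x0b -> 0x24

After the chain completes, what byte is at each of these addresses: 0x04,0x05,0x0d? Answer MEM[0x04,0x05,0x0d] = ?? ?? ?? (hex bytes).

  after D0: wrote 7B at 0x05 = f0bb486760a369
  after D1: wrote 2B at 0x25 = d233
  after D2: wrote 4B at 0x0d = bb486760
  after D3: wrote 2B at 0x24 = 6920
query mem[0x04]=0xb8, mem[0x05]=0xf0, mem[0x0d]=0xbb

MEM[0x04,0x05,0x0d] = b8 f0 bb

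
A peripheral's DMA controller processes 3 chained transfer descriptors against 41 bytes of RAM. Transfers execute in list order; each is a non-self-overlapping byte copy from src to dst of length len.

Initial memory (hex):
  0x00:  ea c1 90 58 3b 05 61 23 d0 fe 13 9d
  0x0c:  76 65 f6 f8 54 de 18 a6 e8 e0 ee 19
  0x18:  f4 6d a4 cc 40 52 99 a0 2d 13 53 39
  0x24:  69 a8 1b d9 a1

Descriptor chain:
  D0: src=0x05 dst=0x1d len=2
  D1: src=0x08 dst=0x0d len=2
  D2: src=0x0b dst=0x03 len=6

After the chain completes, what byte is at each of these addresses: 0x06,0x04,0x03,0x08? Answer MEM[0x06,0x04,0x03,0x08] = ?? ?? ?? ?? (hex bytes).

MEM[0x06,0x04,0x03,0x08] = fe 76 9d 54

#0 dst[0x1d+2] := {0x05,0x61}
#1 dst[0x0d+2] := {0xd0,0xfe}
#2 dst[0x03+6] := {0x9d,0x76,0xd0,0xfe,0xf8,0x54}
query mem[0x06]=0xfe, mem[0x04]=0x76, mem[0x03]=0x9d, mem[0x08]=0x54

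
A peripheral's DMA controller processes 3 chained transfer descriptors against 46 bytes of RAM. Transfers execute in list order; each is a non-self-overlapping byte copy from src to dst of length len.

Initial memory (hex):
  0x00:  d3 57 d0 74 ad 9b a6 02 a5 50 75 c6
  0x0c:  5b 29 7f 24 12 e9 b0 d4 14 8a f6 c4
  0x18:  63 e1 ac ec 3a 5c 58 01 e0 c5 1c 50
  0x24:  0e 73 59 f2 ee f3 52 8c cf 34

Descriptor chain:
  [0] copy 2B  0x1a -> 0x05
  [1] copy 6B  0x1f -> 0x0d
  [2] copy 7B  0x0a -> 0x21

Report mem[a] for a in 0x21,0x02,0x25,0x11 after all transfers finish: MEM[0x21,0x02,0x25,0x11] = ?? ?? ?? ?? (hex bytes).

MEM[0x21,0x02,0x25,0x11] = 75 d0 e0 50

  after D0: wrote 2B at 0x05 = acec
  after D1: wrote 6B at 0x0d = 01e0c51c500e
  after D2: wrote 7B at 0x21 = 75c65b01e0c51c
query mem[0x21]=0x75, mem[0x02]=0xd0, mem[0x25]=0xe0, mem[0x11]=0x50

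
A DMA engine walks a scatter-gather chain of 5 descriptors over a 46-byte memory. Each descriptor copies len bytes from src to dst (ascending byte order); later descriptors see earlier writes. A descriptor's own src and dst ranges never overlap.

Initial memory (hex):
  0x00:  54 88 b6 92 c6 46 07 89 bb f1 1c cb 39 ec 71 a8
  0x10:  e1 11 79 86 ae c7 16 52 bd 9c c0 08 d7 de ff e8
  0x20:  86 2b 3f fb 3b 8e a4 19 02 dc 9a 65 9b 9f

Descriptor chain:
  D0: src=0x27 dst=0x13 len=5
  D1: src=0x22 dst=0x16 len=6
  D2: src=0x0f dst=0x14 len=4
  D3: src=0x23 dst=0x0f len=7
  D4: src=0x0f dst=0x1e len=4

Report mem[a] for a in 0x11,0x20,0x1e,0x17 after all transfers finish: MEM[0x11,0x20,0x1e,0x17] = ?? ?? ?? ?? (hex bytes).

MEM[0x11,0x20,0x1e,0x17] = 8e 8e fb 79

[0] 0x27->0x13 len=5 : 19 02 dc 9a 65
[1] 0x22->0x16 len=6 : 3f fb 3b 8e a4 19
[2] 0x0f->0x14 len=4 : a8 e1 11 79
[3] 0x23->0x0f len=7 : fb 3b 8e a4 19 02 dc
[4] 0x0f->0x1e len=4 : fb 3b 8e a4
query mem[0x11]=0x8e, mem[0x20]=0x8e, mem[0x1e]=0xfb, mem[0x17]=0x79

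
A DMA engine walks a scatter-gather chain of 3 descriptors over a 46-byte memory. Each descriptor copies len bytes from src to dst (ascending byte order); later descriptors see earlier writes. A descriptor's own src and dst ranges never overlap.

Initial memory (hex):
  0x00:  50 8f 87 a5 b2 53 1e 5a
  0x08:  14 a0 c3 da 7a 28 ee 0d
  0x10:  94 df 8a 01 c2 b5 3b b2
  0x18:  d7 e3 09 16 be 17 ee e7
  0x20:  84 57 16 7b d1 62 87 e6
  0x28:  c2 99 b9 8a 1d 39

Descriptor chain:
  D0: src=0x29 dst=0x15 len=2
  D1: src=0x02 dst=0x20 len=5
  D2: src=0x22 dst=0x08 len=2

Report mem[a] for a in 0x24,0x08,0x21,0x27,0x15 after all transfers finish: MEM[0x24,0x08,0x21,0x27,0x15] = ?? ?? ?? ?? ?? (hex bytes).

#0 dst[0x15+2] := {0x99,0xb9}
#1 dst[0x20+5] := {0x87,0xa5,0xb2,0x53,0x1e}
#2 dst[0x08+2] := {0xb2,0x53}
query mem[0x24]=0x1e, mem[0x08]=0xb2, mem[0x21]=0xa5, mem[0x27]=0xe6, mem[0x15]=0x99

MEM[0x24,0x08,0x21,0x27,0x15] = 1e b2 a5 e6 99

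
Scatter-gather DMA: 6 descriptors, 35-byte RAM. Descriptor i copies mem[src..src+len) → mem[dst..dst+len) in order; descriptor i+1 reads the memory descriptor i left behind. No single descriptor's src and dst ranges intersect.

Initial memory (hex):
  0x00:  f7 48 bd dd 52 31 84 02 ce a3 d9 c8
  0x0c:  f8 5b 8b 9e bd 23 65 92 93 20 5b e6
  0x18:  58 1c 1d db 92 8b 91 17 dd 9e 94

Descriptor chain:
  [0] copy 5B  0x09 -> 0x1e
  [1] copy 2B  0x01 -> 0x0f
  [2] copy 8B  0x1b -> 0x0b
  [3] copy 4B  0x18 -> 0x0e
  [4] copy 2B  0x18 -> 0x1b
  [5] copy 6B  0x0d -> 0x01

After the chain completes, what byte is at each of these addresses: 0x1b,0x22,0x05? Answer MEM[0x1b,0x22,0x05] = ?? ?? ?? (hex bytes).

  after D0: wrote 5B at 0x1e = a3d9c8f85b
  after D1: wrote 2B at 0x0f = 48bd
  after D2: wrote 8B at 0x0b = db928ba3d9c8f85b
  after D3: wrote 4B at 0x0e = 581c1ddb
  after D4: wrote 2B at 0x1b = 581c
  after D5: wrote 6B at 0x01 = 8b581c1ddb5b
query mem[0x1b]=0x58, mem[0x22]=0x5b, mem[0x05]=0xdb

MEM[0x1b,0x22,0x05] = 58 5b db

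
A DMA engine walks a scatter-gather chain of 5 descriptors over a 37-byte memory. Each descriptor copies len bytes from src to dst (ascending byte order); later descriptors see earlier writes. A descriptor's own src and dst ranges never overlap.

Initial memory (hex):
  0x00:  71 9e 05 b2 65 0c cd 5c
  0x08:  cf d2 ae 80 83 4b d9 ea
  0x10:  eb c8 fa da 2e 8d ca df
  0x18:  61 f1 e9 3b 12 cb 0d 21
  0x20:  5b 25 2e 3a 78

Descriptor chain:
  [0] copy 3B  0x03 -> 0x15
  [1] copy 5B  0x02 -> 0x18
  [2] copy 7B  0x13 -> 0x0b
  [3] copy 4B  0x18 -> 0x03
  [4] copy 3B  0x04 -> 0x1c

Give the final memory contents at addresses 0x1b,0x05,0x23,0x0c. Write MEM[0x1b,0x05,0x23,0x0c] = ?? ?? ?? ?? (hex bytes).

[0] 0x03->0x15 len=3 : b2 65 0c
[1] 0x02->0x18 len=5 : 05 b2 65 0c cd
[2] 0x13->0x0b len=7 : da 2e b2 65 0c 05 b2
[3] 0x18->0x03 len=4 : 05 b2 65 0c
[4] 0x04->0x1c len=3 : b2 65 0c
query mem[0x1b]=0x0c, mem[0x05]=0x65, mem[0x23]=0x3a, mem[0x0c]=0x2e

MEM[0x1b,0x05,0x23,0x0c] = 0c 65 3a 2e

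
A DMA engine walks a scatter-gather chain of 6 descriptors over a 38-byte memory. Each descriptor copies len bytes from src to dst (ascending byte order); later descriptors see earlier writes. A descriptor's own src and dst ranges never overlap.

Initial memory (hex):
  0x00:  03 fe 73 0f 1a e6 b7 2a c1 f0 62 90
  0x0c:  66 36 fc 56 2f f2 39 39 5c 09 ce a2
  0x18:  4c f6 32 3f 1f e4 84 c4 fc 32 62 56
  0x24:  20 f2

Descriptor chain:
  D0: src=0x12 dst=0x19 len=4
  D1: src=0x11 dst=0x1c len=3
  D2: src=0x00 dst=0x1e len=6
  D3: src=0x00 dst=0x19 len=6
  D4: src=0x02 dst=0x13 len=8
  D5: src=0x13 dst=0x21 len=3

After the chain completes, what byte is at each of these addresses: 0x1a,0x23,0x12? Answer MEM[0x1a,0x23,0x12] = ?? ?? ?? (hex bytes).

  after D0: wrote 4B at 0x19 = 39395c09
  after D1: wrote 3B at 0x1c = f23939
  after D2: wrote 6B at 0x1e = 03fe730f1ae6
  after D3: wrote 6B at 0x19 = 03fe730f1ae6
  after D4: wrote 8B at 0x13 = 730f1ae6b72ac1f0
  after D5: wrote 3B at 0x21 = 730f1a
query mem[0x1a]=0xf0, mem[0x23]=0x1a, mem[0x12]=0x39

MEM[0x1a,0x23,0x12] = f0 1a 39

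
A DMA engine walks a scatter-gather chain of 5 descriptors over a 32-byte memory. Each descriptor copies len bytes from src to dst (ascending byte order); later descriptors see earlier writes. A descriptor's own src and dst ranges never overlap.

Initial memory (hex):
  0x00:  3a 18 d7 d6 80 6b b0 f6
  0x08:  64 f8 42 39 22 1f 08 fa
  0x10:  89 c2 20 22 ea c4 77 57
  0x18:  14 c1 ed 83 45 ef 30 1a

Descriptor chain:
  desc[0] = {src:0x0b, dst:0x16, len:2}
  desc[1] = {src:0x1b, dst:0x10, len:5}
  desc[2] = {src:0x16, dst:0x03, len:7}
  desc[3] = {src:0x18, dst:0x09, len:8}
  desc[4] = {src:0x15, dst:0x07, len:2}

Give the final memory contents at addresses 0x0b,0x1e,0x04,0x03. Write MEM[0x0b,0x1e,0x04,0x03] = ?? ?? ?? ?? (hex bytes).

MEM[0x0b,0x1e,0x04,0x03] = ed 30 22 39

  after D0: wrote 2B at 0x16 = 3922
  after D1: wrote 5B at 0x10 = 8345ef301a
  after D2: wrote 7B at 0x03 = 392214c1ed8345
  after D3: wrote 8B at 0x09 = 14c1ed8345ef301a
  after D4: wrote 2B at 0x07 = c439
query mem[0x0b]=0xed, mem[0x1e]=0x30, mem[0x04]=0x22, mem[0x03]=0x39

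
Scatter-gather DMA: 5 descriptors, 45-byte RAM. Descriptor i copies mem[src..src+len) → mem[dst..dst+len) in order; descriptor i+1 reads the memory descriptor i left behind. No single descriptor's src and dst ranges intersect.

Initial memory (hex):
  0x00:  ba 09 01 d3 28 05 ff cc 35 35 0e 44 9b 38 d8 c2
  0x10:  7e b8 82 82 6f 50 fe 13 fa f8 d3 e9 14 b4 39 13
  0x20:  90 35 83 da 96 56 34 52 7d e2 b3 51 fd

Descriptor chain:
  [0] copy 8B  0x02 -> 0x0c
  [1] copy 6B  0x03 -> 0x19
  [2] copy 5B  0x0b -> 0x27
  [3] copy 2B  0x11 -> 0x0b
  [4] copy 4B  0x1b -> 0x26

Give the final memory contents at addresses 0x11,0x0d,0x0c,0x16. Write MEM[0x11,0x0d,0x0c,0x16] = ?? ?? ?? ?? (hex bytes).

  after D0: wrote 8B at 0x0c = 01d32805ffcc3535
  after D1: wrote 6B at 0x19 = d32805ffcc35
  after D2: wrote 5B at 0x27 = 4401d32805
  after D3: wrote 2B at 0x0b = cc35
  after D4: wrote 4B at 0x26 = 05ffcc35
query mem[0x11]=0xcc, mem[0x0d]=0xd3, mem[0x0c]=0x35, mem[0x16]=0xfe

MEM[0x11,0x0d,0x0c,0x16] = cc d3 35 fe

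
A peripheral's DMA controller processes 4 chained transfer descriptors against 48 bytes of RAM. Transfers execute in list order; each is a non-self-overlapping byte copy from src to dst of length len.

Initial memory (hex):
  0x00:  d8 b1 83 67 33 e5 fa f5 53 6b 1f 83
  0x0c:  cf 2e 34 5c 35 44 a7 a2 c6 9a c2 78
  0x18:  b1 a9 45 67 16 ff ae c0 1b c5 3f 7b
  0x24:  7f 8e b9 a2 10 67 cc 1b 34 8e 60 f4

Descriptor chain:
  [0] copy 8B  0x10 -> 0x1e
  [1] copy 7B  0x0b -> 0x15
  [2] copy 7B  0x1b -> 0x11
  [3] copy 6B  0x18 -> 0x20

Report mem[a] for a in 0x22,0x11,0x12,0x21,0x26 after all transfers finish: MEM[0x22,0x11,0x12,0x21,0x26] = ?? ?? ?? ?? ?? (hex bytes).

MEM[0x22,0x11,0x12,0x21,0x26] = 35 44 16 5c b9

  after D0: wrote 8B at 0x1e = 3544a7a2c69ac278
  after D1: wrote 7B at 0x15 = 83cf2e345c3544
  after D2: wrote 7B at 0x11 = 4416ff3544a7a2
  after D3: wrote 6B at 0x20 = 345c354416ff
query mem[0x22]=0x35, mem[0x11]=0x44, mem[0x12]=0x16, mem[0x21]=0x5c, mem[0x26]=0xb9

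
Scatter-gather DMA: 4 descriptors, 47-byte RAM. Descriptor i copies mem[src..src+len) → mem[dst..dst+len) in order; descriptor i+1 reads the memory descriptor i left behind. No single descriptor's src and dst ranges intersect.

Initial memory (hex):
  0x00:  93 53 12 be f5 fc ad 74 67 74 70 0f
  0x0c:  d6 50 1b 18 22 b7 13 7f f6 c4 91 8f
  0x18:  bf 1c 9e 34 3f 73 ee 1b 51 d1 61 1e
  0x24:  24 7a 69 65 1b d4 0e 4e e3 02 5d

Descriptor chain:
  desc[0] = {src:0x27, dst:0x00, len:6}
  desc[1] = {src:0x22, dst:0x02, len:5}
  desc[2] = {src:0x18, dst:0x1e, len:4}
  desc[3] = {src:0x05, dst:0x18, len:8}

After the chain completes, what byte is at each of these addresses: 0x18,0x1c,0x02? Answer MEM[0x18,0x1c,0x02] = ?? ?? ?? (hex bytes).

MEM[0x18,0x1c,0x02] = 7a 74 61

[0] 0x27->0x00 len=6 : 65 1b d4 0e 4e e3
[1] 0x22->0x02 len=5 : 61 1e 24 7a 69
[2] 0x18->0x1e len=4 : bf 1c 9e 34
[3] 0x05->0x18 len=8 : 7a 69 74 67 74 70 0f d6
query mem[0x18]=0x7a, mem[0x1c]=0x74, mem[0x02]=0x61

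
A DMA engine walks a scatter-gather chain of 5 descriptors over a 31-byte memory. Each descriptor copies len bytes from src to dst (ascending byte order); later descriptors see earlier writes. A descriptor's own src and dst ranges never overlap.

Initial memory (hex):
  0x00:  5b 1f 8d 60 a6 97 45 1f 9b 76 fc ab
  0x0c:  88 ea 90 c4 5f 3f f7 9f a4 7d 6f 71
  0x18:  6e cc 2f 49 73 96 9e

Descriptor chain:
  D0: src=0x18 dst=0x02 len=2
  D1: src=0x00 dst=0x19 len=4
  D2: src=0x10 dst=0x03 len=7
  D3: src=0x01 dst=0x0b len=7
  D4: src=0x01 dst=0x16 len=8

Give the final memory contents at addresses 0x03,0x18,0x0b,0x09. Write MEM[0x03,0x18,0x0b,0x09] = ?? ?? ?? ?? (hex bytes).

MEM[0x03,0x18,0x0b,0x09] = 5f 5f 1f 6f

#0 dst[0x02+2] := {0x6e,0xcc}
#1 dst[0x19+4] := {0x5b,0x1f,0x6e,0xcc}
#2 dst[0x03+7] := {0x5f,0x3f,0xf7,0x9f,0xa4,0x7d,0x6f}
#3 dst[0x0b+7] := {0x1f,0x6e,0x5f,0x3f,0xf7,0x9f,0xa4}
#4 dst[0x16+8] := {0x1f,0x6e,0x5f,0x3f,0xf7,0x9f,0xa4,0x7d}
query mem[0x03]=0x5f, mem[0x18]=0x5f, mem[0x0b]=0x1f, mem[0x09]=0x6f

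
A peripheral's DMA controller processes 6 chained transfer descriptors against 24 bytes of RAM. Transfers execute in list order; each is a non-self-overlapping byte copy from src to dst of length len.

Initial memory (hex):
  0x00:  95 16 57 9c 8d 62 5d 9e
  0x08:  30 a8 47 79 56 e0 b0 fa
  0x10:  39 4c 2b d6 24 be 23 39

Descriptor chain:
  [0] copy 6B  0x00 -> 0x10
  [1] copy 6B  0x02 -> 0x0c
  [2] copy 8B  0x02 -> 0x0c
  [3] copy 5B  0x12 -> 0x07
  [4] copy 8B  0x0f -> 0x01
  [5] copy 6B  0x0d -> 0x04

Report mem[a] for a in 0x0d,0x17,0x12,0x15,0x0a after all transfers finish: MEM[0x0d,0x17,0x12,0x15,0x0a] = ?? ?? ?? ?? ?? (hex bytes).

MEM[0x0d,0x17,0x12,0x15,0x0a] = 9c 39 30 62 62

[0] 0x00->0x10 len=6 : 95 16 57 9c 8d 62
[1] 0x02->0x0c len=6 : 57 9c 8d 62 5d 9e
[2] 0x02->0x0c len=8 : 57 9c 8d 62 5d 9e 30 a8
[3] 0x12->0x07 len=5 : 30 a8 8d 62 23
[4] 0x0f->0x01 len=8 : 62 5d 9e 30 a8 8d 62 23
[5] 0x0d->0x04 len=6 : 9c 8d 62 5d 9e 30
query mem[0x0d]=0x9c, mem[0x17]=0x39, mem[0x12]=0x30, mem[0x15]=0x62, mem[0x0a]=0x62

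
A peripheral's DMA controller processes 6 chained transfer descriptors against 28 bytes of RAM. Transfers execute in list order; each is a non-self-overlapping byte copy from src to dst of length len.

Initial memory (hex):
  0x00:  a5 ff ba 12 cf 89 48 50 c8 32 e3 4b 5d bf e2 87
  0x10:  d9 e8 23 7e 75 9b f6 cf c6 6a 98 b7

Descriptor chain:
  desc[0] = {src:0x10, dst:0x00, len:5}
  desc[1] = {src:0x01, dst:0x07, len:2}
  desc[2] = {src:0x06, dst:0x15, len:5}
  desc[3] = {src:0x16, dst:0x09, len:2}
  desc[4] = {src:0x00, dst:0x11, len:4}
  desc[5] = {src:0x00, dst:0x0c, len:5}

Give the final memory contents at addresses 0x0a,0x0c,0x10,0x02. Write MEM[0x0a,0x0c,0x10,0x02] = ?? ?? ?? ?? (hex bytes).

MEM[0x0a,0x0c,0x10,0x02] = 23 d9 75 23

  after D0: wrote 5B at 0x00 = d9e8237e75
  after D1: wrote 2B at 0x07 = e823
  after D2: wrote 5B at 0x15 = 48e82332e3
  after D3: wrote 2B at 0x09 = e823
  after D4: wrote 4B at 0x11 = d9e8237e
  after D5: wrote 5B at 0x0c = d9e8237e75
query mem[0x0a]=0x23, mem[0x0c]=0xd9, mem[0x10]=0x75, mem[0x02]=0x23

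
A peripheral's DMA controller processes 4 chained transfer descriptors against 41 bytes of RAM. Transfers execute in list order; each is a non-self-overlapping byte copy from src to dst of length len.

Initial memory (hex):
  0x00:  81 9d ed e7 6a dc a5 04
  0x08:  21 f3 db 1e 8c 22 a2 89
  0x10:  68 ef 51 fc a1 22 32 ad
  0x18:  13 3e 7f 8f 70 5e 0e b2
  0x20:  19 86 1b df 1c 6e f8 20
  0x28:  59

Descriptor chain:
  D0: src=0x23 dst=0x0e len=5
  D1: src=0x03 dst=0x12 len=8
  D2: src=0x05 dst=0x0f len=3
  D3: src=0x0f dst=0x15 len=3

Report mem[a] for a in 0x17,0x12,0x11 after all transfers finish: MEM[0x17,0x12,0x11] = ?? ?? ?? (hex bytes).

D0: mem[0x0e..0x12] <- [df 1c 6e f8 20]
D1: mem[0x12..0x19] <- [e7 6a dc a5 04 21 f3 db]
D2: mem[0x0f..0x11] <- [dc a5 04]
D3: mem[0x15..0x17] <- [dc a5 04]
query mem[0x17]=0x04, mem[0x12]=0xe7, mem[0x11]=0x04

MEM[0x17,0x12,0x11] = 04 e7 04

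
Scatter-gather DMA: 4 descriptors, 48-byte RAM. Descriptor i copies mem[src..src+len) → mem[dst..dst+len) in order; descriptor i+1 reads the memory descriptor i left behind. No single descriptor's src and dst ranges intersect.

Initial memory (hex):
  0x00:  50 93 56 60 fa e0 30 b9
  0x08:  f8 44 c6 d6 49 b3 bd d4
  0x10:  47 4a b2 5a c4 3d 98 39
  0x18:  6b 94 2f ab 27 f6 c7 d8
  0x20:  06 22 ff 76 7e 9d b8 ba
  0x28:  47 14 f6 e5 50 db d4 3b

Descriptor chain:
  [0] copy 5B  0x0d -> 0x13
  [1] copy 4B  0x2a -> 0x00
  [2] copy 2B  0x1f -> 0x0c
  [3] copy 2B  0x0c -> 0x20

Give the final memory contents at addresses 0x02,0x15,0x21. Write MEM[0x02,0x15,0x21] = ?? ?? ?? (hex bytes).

MEM[0x02,0x15,0x21] = 50 d4 06

  after D0: wrote 5B at 0x13 = b3bdd4474a
  after D1: wrote 4B at 0x00 = f6e550db
  after D2: wrote 2B at 0x0c = d806
  after D3: wrote 2B at 0x20 = d806
query mem[0x02]=0x50, mem[0x15]=0xd4, mem[0x21]=0x06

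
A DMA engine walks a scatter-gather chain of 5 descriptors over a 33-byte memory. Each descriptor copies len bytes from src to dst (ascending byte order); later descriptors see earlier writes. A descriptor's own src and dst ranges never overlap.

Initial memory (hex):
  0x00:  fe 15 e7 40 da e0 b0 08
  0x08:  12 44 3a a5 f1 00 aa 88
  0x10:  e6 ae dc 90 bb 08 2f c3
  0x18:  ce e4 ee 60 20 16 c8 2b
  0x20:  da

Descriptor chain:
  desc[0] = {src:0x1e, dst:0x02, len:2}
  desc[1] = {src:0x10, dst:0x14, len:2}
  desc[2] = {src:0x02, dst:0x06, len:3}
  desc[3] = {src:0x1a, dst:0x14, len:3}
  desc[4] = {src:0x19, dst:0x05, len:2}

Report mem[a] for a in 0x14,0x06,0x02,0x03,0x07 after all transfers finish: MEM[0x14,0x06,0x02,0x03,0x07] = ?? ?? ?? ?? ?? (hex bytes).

MEM[0x14,0x06,0x02,0x03,0x07] = ee ee c8 2b 2b

  after D0: wrote 2B at 0x02 = c82b
  after D1: wrote 2B at 0x14 = e6ae
  after D2: wrote 3B at 0x06 = c82bda
  after D3: wrote 3B at 0x14 = ee6020
  after D4: wrote 2B at 0x05 = e4ee
query mem[0x14]=0xee, mem[0x06]=0xee, mem[0x02]=0xc8, mem[0x03]=0x2b, mem[0x07]=0x2b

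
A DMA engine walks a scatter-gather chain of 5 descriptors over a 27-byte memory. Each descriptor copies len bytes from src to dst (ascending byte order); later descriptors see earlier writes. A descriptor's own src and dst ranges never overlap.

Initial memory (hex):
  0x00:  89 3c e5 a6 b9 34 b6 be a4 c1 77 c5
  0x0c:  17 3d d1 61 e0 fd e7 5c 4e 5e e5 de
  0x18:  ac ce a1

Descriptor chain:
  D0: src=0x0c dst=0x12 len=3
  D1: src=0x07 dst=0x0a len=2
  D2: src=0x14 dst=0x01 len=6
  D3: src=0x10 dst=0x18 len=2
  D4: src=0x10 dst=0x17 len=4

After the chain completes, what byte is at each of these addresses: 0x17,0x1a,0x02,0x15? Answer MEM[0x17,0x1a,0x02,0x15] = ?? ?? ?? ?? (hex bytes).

MEM[0x17,0x1a,0x02,0x15] = e0 3d 5e 5e

D0: mem[0x12..0x14] <- [17 3d d1]
D1: mem[0x0a..0x0b] <- [be a4]
D2: mem[0x01..0x06] <- [d1 5e e5 de ac ce]
D3: mem[0x18..0x19] <- [e0 fd]
D4: mem[0x17..0x1a] <- [e0 fd 17 3d]
query mem[0x17]=0xe0, mem[0x1a]=0x3d, mem[0x02]=0x5e, mem[0x15]=0x5e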